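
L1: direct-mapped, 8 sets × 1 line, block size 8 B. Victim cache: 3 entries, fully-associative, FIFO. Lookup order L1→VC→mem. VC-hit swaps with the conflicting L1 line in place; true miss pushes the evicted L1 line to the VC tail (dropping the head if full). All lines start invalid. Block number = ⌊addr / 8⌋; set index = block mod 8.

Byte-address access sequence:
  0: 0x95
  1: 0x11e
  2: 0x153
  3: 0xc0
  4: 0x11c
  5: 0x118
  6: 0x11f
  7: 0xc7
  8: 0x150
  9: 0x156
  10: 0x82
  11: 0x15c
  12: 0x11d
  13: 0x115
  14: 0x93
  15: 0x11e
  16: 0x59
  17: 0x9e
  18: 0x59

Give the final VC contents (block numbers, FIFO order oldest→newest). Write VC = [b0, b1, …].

VC = [34, 35, 19]

0: 0x95 (blk 18, set 2) → MISS  vc=[]
1: 0x11e (blk 35, set 3) → MISS  vc=[]
2: 0x153 (blk 42, set 2) → MISS  vc=[18]
3: 0xc0 (blk 24, set 0) → MISS  vc=[18]
4: 0x11c (blk 35, set 3) → L1-HIT  vc=[18]
5: 0x118 (blk 35, set 3) → L1-HIT  vc=[18]
6: 0x11f (blk 35, set 3) → L1-HIT  vc=[18]
7: 0xc7 (blk 24, set 0) → L1-HIT  vc=[18]
8: 0x150 (blk 42, set 2) → L1-HIT  vc=[18]
9: 0x156 (blk 42, set 2) → L1-HIT  vc=[18]
10: 0x82 (blk 16, set 0) → MISS  vc=[18, 24]
11: 0x15c (blk 43, set 3) → MISS  vc=[18, 24, 35]
12: 0x11d (blk 35, set 3) → VC-HIT  vc=[18, 24, 43]
13: 0x115 (blk 34, set 2) → MISS  vc=[24, 43, 42]
14: 0x93 (blk 18, set 2) → MISS  vc=[43, 42, 34]
15: 0x11e (blk 35, set 3) → L1-HIT  vc=[43, 42, 34]
16: 0x59 (blk 11, set 3) → MISS  vc=[42, 34, 35]
17: 0x9e (blk 19, set 3) → MISS  vc=[34, 35, 11]
18: 0x59 (blk 11, set 3) → VC-HIT  vc=[34, 35, 19]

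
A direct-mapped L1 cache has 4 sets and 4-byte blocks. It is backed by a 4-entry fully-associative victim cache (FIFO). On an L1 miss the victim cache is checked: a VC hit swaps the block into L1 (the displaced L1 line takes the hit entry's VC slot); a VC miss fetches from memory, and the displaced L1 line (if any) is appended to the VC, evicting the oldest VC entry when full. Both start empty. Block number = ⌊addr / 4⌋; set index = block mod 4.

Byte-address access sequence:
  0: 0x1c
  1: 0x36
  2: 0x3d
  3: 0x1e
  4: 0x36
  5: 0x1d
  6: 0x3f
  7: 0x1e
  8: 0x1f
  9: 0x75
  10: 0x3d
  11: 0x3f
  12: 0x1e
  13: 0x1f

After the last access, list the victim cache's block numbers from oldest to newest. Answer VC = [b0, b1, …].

VC = [15, 13]

  [0] addr=0x1c blk=7 s=3: MISS | VC []
  [1] addr=0x36 blk=13 s=1: MISS | VC []
  [2] addr=0x3d blk=15 s=3: MISS | VC [7]
  [3] addr=0x1e blk=7 s=3: VC-HIT | VC [15]
  [4] addr=0x36 blk=13 s=1: L1-HIT | VC [15]
  [5] addr=0x1d blk=7 s=3: L1-HIT | VC [15]
  [6] addr=0x3f blk=15 s=3: VC-HIT | VC [7]
  [7] addr=0x1e blk=7 s=3: VC-HIT | VC [15]
  [8] addr=0x1f blk=7 s=3: L1-HIT | VC [15]
  [9] addr=0x75 blk=29 s=1: MISS | VC [15, 13]
  [10] addr=0x3d blk=15 s=3: VC-HIT | VC [7, 13]
  [11] addr=0x3f blk=15 s=3: L1-HIT | VC [7, 13]
  [12] addr=0x1e blk=7 s=3: VC-HIT | VC [15, 13]
  [13] addr=0x1f blk=7 s=3: L1-HIT | VC [15, 13]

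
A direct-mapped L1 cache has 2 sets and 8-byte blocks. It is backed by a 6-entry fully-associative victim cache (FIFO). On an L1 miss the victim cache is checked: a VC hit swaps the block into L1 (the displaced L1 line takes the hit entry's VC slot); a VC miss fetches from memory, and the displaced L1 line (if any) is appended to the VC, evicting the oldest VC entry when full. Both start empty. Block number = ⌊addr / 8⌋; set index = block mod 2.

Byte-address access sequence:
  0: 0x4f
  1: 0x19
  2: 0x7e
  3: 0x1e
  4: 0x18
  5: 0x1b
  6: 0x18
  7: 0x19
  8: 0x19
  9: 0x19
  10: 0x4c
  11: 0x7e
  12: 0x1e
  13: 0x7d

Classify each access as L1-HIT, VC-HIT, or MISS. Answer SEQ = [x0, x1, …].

#0 0x4f→b9/s1 MISS; vc=[]
#1 0x19→b3/s1 MISS; vc=[9]
#2 0x7e→b15/s1 MISS; vc=[9,3]
#3 0x1e→b3/s1 VC-HIT; vc=[9,15]
#4 0x18→b3/s1 L1-HIT; vc=[9,15]
#5 0x1b→b3/s1 L1-HIT; vc=[9,15]
#6 0x18→b3/s1 L1-HIT; vc=[9,15]
#7 0x19→b3/s1 L1-HIT; vc=[9,15]
#8 0x19→b3/s1 L1-HIT; vc=[9,15]
#9 0x19→b3/s1 L1-HIT; vc=[9,15]
#10 0x4c→b9/s1 VC-HIT; vc=[3,15]
#11 0x7e→b15/s1 VC-HIT; vc=[3,9]
#12 0x1e→b3/s1 VC-HIT; vc=[15,9]
#13 0x7d→b15/s1 VC-HIT; vc=[3,9]

SEQ = [MISS, MISS, MISS, VC-HIT, L1-HIT, L1-HIT, L1-HIT, L1-HIT, L1-HIT, L1-HIT, VC-HIT, VC-HIT, VC-HIT, VC-HIT]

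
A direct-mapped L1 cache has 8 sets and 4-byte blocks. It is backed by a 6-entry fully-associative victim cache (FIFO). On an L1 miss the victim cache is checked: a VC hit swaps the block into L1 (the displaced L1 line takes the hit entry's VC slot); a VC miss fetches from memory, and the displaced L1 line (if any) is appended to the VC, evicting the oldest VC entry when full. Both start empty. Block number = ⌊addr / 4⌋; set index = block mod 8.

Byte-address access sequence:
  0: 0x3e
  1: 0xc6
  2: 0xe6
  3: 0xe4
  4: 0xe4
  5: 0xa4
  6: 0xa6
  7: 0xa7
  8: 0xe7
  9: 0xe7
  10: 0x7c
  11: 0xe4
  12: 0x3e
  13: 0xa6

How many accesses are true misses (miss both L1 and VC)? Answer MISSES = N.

  [0] addr=0x3e blk=15 s=7: MISS | VC []
  [1] addr=0xc6 blk=49 s=1: MISS | VC []
  [2] addr=0xe6 blk=57 s=1: MISS | VC [49]
  [3] addr=0xe4 blk=57 s=1: L1-HIT | VC [49]
  [4] addr=0xe4 blk=57 s=1: L1-HIT | VC [49]
  [5] addr=0xa4 blk=41 s=1: MISS | VC [49, 57]
  [6] addr=0xa6 blk=41 s=1: L1-HIT | VC [49, 57]
  [7] addr=0xa7 blk=41 s=1: L1-HIT | VC [49, 57]
  [8] addr=0xe7 blk=57 s=1: VC-HIT | VC [49, 41]
  [9] addr=0xe7 blk=57 s=1: L1-HIT | VC [49, 41]
  [10] addr=0x7c blk=31 s=7: MISS | VC [49, 41, 15]
  [11] addr=0xe4 blk=57 s=1: L1-HIT | VC [49, 41, 15]
  [12] addr=0x3e blk=15 s=7: VC-HIT | VC [49, 41, 31]
  [13] addr=0xa6 blk=41 s=1: VC-HIT | VC [49, 57, 31]

MISSES = 5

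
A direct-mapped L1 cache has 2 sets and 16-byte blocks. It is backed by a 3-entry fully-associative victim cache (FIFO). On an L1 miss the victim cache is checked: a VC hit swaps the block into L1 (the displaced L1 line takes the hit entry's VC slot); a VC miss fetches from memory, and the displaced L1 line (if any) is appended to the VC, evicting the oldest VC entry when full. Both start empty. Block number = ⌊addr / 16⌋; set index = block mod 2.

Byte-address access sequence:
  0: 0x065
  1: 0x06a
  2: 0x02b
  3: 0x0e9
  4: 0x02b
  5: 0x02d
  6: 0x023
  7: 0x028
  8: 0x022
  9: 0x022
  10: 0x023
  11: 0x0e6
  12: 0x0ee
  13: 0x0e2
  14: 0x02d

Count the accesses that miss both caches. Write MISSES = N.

0: 0x65 (blk 6, set 0) → MISS  vc=[]
1: 0x6a (blk 6, set 0) → L1-HIT  vc=[]
2: 0x2b (blk 2, set 0) → MISS  vc=[6]
3: 0xe9 (blk 14, set 0) → MISS  vc=[6, 2]
4: 0x2b (blk 2, set 0) → VC-HIT  vc=[6, 14]
5: 0x2d (blk 2, set 0) → L1-HIT  vc=[6, 14]
6: 0x23 (blk 2, set 0) → L1-HIT  vc=[6, 14]
7: 0x28 (blk 2, set 0) → L1-HIT  vc=[6, 14]
8: 0x22 (blk 2, set 0) → L1-HIT  vc=[6, 14]
9: 0x22 (blk 2, set 0) → L1-HIT  vc=[6, 14]
10: 0x23 (blk 2, set 0) → L1-HIT  vc=[6, 14]
11: 0xe6 (blk 14, set 0) → VC-HIT  vc=[6, 2]
12: 0xee (blk 14, set 0) → L1-HIT  vc=[6, 2]
13: 0xe2 (blk 14, set 0) → L1-HIT  vc=[6, 2]
14: 0x2d (blk 2, set 0) → VC-HIT  vc=[6, 14]

MISSES = 3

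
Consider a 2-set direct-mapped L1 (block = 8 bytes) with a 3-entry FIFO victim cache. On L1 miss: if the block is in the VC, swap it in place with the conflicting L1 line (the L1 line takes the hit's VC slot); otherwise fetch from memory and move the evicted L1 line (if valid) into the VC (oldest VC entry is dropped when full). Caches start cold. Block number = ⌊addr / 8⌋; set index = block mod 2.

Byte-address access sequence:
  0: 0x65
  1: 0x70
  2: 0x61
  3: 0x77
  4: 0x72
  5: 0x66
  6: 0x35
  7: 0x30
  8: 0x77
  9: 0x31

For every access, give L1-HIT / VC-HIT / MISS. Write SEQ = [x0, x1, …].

SEQ = [MISS, MISS, VC-HIT, VC-HIT, L1-HIT, VC-HIT, MISS, L1-HIT, VC-HIT, VC-HIT]

#0 0x65→b12/s0 MISS; vc=[]
#1 0x70→b14/s0 MISS; vc=[12]
#2 0x61→b12/s0 VC-HIT; vc=[14]
#3 0x77→b14/s0 VC-HIT; vc=[12]
#4 0x72→b14/s0 L1-HIT; vc=[12]
#5 0x66→b12/s0 VC-HIT; vc=[14]
#6 0x35→b6/s0 MISS; vc=[14,12]
#7 0x30→b6/s0 L1-HIT; vc=[14,12]
#8 0x77→b14/s0 VC-HIT; vc=[6,12]
#9 0x31→b6/s0 VC-HIT; vc=[14,12]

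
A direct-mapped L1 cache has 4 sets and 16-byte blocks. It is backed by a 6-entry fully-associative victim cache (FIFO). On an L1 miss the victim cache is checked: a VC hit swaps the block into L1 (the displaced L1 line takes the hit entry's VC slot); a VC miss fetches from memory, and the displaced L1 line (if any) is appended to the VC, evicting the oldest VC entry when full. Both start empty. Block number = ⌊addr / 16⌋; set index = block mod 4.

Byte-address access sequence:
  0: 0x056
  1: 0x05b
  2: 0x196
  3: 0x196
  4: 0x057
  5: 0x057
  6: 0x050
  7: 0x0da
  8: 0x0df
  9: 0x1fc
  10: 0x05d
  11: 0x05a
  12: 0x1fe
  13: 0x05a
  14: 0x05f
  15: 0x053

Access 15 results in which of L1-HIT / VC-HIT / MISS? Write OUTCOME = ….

#0 0x56→b5/s1 MISS; vc=[]
#1 0x5b→b5/s1 L1-HIT; vc=[]
#2 0x196→b25/s1 MISS; vc=[5]
#3 0x196→b25/s1 L1-HIT; vc=[5]
#4 0x57→b5/s1 VC-HIT; vc=[25]
#5 0x57→b5/s1 L1-HIT; vc=[25]
#6 0x50→b5/s1 L1-HIT; vc=[25]
#7 0xda→b13/s1 MISS; vc=[25,5]
#8 0xdf→b13/s1 L1-HIT; vc=[25,5]
#9 0x1fc→b31/s3 MISS; vc=[25,5]
#10 0x5d→b5/s1 VC-HIT; vc=[25,13]
#11 0x5a→b5/s1 L1-HIT; vc=[25,13]
#12 0x1fe→b31/s3 L1-HIT; vc=[25,13]
#13 0x5a→b5/s1 L1-HIT; vc=[25,13]
#14 0x5f→b5/s1 L1-HIT; vc=[25,13]
#15 0x53→b5/s1 L1-HIT; vc=[25,13]

OUTCOME = L1-HIT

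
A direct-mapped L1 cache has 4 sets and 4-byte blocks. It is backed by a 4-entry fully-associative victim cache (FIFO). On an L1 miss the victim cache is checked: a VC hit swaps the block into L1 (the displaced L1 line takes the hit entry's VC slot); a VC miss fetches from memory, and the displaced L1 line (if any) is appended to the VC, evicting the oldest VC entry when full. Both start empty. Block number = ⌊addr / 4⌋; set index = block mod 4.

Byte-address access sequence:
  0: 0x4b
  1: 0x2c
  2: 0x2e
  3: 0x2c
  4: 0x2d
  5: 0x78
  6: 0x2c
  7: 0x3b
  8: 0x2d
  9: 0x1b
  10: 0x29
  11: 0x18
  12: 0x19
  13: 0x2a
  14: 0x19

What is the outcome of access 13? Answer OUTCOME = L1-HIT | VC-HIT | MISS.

0: 0x4b (blk 18, set 2) → MISS  vc=[]
1: 0x2c (blk 11, set 3) → MISS  vc=[]
2: 0x2e (blk 11, set 3) → L1-HIT  vc=[]
3: 0x2c (blk 11, set 3) → L1-HIT  vc=[]
4: 0x2d (blk 11, set 3) → L1-HIT  vc=[]
5: 0x78 (blk 30, set 2) → MISS  vc=[18]
6: 0x2c (blk 11, set 3) → L1-HIT  vc=[18]
7: 0x3b (blk 14, set 2) → MISS  vc=[18, 30]
8: 0x2d (blk 11, set 3) → L1-HIT  vc=[18, 30]
9: 0x1b (blk 6, set 2) → MISS  vc=[18, 30, 14]
10: 0x29 (blk 10, set 2) → MISS  vc=[18, 30, 14, 6]
11: 0x18 (blk 6, set 2) → VC-HIT  vc=[18, 30, 14, 10]
12: 0x19 (blk 6, set 2) → L1-HIT  vc=[18, 30, 14, 10]
13: 0x2a (blk 10, set 2) → VC-HIT  vc=[18, 30, 14, 6]
14: 0x19 (blk 6, set 2) → VC-HIT  vc=[18, 30, 14, 10]

OUTCOME = VC-HIT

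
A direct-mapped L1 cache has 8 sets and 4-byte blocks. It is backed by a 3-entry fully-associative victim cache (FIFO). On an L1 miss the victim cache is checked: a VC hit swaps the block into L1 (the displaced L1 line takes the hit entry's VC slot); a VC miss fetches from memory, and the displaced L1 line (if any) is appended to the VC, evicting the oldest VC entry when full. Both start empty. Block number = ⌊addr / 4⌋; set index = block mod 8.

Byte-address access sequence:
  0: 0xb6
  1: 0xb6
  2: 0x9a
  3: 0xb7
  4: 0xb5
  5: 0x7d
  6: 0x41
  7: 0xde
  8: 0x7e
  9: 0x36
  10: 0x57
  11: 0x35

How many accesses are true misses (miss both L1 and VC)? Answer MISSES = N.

0: 0xb6 (blk 45, set 5) → MISS  vc=[]
1: 0xb6 (blk 45, set 5) → L1-HIT  vc=[]
2: 0x9a (blk 38, set 6) → MISS  vc=[]
3: 0xb7 (blk 45, set 5) → L1-HIT  vc=[]
4: 0xb5 (blk 45, set 5) → L1-HIT  vc=[]
5: 0x7d (blk 31, set 7) → MISS  vc=[]
6: 0x41 (blk 16, set 0) → MISS  vc=[]
7: 0xde (blk 55, set 7) → MISS  vc=[31]
8: 0x7e (blk 31, set 7) → VC-HIT  vc=[55]
9: 0x36 (blk 13, set 5) → MISS  vc=[55, 45]
10: 0x57 (blk 21, set 5) → MISS  vc=[55, 45, 13]
11: 0x35 (blk 13, set 5) → VC-HIT  vc=[55, 45, 21]

MISSES = 7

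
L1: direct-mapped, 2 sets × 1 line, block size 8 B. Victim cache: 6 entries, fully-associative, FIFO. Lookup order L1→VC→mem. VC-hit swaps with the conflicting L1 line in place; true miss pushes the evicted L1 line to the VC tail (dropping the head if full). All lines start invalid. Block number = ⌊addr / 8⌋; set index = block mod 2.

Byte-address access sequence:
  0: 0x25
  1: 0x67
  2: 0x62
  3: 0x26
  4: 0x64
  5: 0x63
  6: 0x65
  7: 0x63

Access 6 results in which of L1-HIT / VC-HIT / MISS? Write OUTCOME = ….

OUTCOME = L1-HIT

  [0] addr=0x25 blk=4 s=0: MISS | VC []
  [1] addr=0x67 blk=12 s=0: MISS | VC [4]
  [2] addr=0x62 blk=12 s=0: L1-HIT | VC [4]
  [3] addr=0x26 blk=4 s=0: VC-HIT | VC [12]
  [4] addr=0x64 blk=12 s=0: VC-HIT | VC [4]
  [5] addr=0x63 blk=12 s=0: L1-HIT | VC [4]
  [6] addr=0x65 blk=12 s=0: L1-HIT | VC [4]
  [7] addr=0x63 blk=12 s=0: L1-HIT | VC [4]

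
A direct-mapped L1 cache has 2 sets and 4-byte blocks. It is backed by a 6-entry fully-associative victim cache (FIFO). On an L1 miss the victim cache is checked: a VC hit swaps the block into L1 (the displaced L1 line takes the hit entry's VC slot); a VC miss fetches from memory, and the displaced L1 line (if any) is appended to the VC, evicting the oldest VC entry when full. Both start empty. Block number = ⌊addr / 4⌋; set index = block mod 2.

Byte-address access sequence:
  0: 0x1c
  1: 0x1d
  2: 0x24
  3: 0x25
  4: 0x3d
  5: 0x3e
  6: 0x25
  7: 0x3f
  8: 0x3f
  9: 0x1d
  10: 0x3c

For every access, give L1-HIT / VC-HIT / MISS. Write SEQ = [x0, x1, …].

0: 0x1c (blk 7, set 1) → MISS  vc=[]
1: 0x1d (blk 7, set 1) → L1-HIT  vc=[]
2: 0x24 (blk 9, set 1) → MISS  vc=[7]
3: 0x25 (blk 9, set 1) → L1-HIT  vc=[7]
4: 0x3d (blk 15, set 1) → MISS  vc=[7, 9]
5: 0x3e (blk 15, set 1) → L1-HIT  vc=[7, 9]
6: 0x25 (blk 9, set 1) → VC-HIT  vc=[7, 15]
7: 0x3f (blk 15, set 1) → VC-HIT  vc=[7, 9]
8: 0x3f (blk 15, set 1) → L1-HIT  vc=[7, 9]
9: 0x1d (blk 7, set 1) → VC-HIT  vc=[15, 9]
10: 0x3c (blk 15, set 1) → VC-HIT  vc=[7, 9]

SEQ = [MISS, L1-HIT, MISS, L1-HIT, MISS, L1-HIT, VC-HIT, VC-HIT, L1-HIT, VC-HIT, VC-HIT]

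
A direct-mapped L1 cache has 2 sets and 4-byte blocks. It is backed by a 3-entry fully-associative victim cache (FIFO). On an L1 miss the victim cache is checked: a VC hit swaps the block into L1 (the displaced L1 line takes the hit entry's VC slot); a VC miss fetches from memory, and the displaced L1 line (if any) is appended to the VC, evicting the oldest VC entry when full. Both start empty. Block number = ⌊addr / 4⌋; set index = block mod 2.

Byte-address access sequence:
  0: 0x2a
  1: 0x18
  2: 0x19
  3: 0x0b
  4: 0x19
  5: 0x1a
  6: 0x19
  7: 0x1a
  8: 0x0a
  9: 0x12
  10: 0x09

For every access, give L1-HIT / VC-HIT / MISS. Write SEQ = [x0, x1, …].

SEQ = [MISS, MISS, L1-HIT, MISS, VC-HIT, L1-HIT, L1-HIT, L1-HIT, VC-HIT, MISS, VC-HIT]

0: 0x2a (blk 10, set 0) → MISS  vc=[]
1: 0x18 (blk 6, set 0) → MISS  vc=[10]
2: 0x19 (blk 6, set 0) → L1-HIT  vc=[10]
3: 0xb (blk 2, set 0) → MISS  vc=[10, 6]
4: 0x19 (blk 6, set 0) → VC-HIT  vc=[10, 2]
5: 0x1a (blk 6, set 0) → L1-HIT  vc=[10, 2]
6: 0x19 (blk 6, set 0) → L1-HIT  vc=[10, 2]
7: 0x1a (blk 6, set 0) → L1-HIT  vc=[10, 2]
8: 0xa (blk 2, set 0) → VC-HIT  vc=[10, 6]
9: 0x12 (blk 4, set 0) → MISS  vc=[10, 6, 2]
10: 0x9 (blk 2, set 0) → VC-HIT  vc=[10, 6, 4]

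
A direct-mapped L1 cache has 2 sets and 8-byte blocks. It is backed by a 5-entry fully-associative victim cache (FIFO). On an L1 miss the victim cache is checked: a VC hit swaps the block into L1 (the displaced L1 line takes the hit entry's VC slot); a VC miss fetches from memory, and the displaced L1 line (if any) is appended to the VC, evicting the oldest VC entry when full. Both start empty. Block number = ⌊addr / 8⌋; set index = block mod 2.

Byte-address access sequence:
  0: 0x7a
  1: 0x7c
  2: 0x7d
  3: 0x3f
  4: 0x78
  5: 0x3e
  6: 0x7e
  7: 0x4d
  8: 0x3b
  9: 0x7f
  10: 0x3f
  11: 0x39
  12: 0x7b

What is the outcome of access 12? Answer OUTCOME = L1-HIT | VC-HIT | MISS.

0: 0x7a (blk 15, set 1) → MISS  vc=[]
1: 0x7c (blk 15, set 1) → L1-HIT  vc=[]
2: 0x7d (blk 15, set 1) → L1-HIT  vc=[]
3: 0x3f (blk 7, set 1) → MISS  vc=[15]
4: 0x78 (blk 15, set 1) → VC-HIT  vc=[7]
5: 0x3e (blk 7, set 1) → VC-HIT  vc=[15]
6: 0x7e (blk 15, set 1) → VC-HIT  vc=[7]
7: 0x4d (blk 9, set 1) → MISS  vc=[7, 15]
8: 0x3b (blk 7, set 1) → VC-HIT  vc=[9, 15]
9: 0x7f (blk 15, set 1) → VC-HIT  vc=[9, 7]
10: 0x3f (blk 7, set 1) → VC-HIT  vc=[9, 15]
11: 0x39 (blk 7, set 1) → L1-HIT  vc=[9, 15]
12: 0x7b (blk 15, set 1) → VC-HIT  vc=[9, 7]

OUTCOME = VC-HIT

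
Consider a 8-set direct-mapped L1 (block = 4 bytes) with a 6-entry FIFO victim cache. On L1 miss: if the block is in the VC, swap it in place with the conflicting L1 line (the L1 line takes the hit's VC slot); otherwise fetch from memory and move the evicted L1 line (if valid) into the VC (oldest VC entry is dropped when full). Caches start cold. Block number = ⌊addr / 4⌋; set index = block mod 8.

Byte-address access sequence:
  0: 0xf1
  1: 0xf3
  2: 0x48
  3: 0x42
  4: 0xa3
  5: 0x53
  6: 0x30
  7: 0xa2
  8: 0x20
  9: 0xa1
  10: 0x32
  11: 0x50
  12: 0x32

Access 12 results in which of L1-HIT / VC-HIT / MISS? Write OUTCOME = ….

0: 0xf1 (blk 60, set 4) → MISS  vc=[]
1: 0xf3 (blk 60, set 4) → L1-HIT  vc=[]
2: 0x48 (blk 18, set 2) → MISS  vc=[]
3: 0x42 (blk 16, set 0) → MISS  vc=[]
4: 0xa3 (blk 40, set 0) → MISS  vc=[16]
5: 0x53 (blk 20, set 4) → MISS  vc=[16, 60]
6: 0x30 (blk 12, set 4) → MISS  vc=[16, 60, 20]
7: 0xa2 (blk 40, set 0) → L1-HIT  vc=[16, 60, 20]
8: 0x20 (blk 8, set 0) → MISS  vc=[16, 60, 20, 40]
9: 0xa1 (blk 40, set 0) → VC-HIT  vc=[16, 60, 20, 8]
10: 0x32 (blk 12, set 4) → L1-HIT  vc=[16, 60, 20, 8]
11: 0x50 (blk 20, set 4) → VC-HIT  vc=[16, 60, 12, 8]
12: 0x32 (blk 12, set 4) → VC-HIT  vc=[16, 60, 20, 8]

OUTCOME = VC-HIT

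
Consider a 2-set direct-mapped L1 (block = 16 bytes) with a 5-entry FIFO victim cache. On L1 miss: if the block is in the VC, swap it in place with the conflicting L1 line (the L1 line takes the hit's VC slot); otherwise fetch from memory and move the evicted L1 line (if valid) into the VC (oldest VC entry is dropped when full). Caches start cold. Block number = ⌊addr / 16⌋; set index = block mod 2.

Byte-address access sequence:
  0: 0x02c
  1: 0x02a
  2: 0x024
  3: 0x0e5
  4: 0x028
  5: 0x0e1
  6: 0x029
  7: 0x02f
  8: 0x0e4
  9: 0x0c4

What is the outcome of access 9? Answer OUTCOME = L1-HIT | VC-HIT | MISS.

#0 0x2c→b2/s0 MISS; vc=[]
#1 0x2a→b2/s0 L1-HIT; vc=[]
#2 0x24→b2/s0 L1-HIT; vc=[]
#3 0xe5→b14/s0 MISS; vc=[2]
#4 0x28→b2/s0 VC-HIT; vc=[14]
#5 0xe1→b14/s0 VC-HIT; vc=[2]
#6 0x29→b2/s0 VC-HIT; vc=[14]
#7 0x2f→b2/s0 L1-HIT; vc=[14]
#8 0xe4→b14/s0 VC-HIT; vc=[2]
#9 0xc4→b12/s0 MISS; vc=[2,14]

OUTCOME = MISS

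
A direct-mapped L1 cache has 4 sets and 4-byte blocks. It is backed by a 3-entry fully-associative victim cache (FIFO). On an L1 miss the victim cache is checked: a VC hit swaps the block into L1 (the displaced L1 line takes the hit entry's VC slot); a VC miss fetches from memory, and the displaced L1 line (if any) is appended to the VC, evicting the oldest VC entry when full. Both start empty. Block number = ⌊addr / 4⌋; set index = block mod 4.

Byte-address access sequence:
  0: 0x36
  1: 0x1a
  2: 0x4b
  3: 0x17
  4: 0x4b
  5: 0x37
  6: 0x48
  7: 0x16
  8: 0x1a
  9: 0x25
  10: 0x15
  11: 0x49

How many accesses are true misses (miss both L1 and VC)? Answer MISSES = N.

  [0] addr=0x36 blk=13 s=1: MISS | VC []
  [1] addr=0x1a blk=6 s=2: MISS | VC []
  [2] addr=0x4b blk=18 s=2: MISS | VC [6]
  [3] addr=0x17 blk=5 s=1: MISS | VC [6, 13]
  [4] addr=0x4b blk=18 s=2: L1-HIT | VC [6, 13]
  [5] addr=0x37 blk=13 s=1: VC-HIT | VC [6, 5]
  [6] addr=0x48 blk=18 s=2: L1-HIT | VC [6, 5]
  [7] addr=0x16 blk=5 s=1: VC-HIT | VC [6, 13]
  [8] addr=0x1a blk=6 s=2: VC-HIT | VC [18, 13]
  [9] addr=0x25 blk=9 s=1: MISS | VC [18, 13, 5]
  [10] addr=0x15 blk=5 s=1: VC-HIT | VC [18, 13, 9]
  [11] addr=0x49 blk=18 s=2: VC-HIT | VC [6, 13, 9]

MISSES = 5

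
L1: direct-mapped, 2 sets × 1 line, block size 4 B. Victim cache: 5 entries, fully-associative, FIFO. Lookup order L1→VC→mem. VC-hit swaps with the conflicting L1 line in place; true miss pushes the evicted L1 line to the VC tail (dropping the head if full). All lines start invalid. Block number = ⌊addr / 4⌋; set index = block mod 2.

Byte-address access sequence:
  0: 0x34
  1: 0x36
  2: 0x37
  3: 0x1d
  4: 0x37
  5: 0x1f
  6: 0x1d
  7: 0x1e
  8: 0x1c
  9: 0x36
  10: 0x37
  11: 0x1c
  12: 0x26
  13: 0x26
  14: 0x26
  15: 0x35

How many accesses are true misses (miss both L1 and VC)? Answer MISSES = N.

  [0] addr=0x34 blk=13 s=1: MISS | VC []
  [1] addr=0x36 blk=13 s=1: L1-HIT | VC []
  [2] addr=0x37 blk=13 s=1: L1-HIT | VC []
  [3] addr=0x1d blk=7 s=1: MISS | VC [13]
  [4] addr=0x37 blk=13 s=1: VC-HIT | VC [7]
  [5] addr=0x1f blk=7 s=1: VC-HIT | VC [13]
  [6] addr=0x1d blk=7 s=1: L1-HIT | VC [13]
  [7] addr=0x1e blk=7 s=1: L1-HIT | VC [13]
  [8] addr=0x1c blk=7 s=1: L1-HIT | VC [13]
  [9] addr=0x36 blk=13 s=1: VC-HIT | VC [7]
  [10] addr=0x37 blk=13 s=1: L1-HIT | VC [7]
  [11] addr=0x1c blk=7 s=1: VC-HIT | VC [13]
  [12] addr=0x26 blk=9 s=1: MISS | VC [13, 7]
  [13] addr=0x26 blk=9 s=1: L1-HIT | VC [13, 7]
  [14] addr=0x26 blk=9 s=1: L1-HIT | VC [13, 7]
  [15] addr=0x35 blk=13 s=1: VC-HIT | VC [9, 7]

MISSES = 3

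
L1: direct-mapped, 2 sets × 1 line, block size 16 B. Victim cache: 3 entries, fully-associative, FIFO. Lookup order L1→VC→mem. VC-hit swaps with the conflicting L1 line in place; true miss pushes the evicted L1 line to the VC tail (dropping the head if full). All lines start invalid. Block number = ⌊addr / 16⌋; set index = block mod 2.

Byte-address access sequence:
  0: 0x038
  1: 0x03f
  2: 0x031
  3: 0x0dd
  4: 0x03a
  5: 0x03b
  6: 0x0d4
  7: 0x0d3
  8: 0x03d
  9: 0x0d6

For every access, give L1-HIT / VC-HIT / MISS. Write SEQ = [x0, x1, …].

SEQ = [MISS, L1-HIT, L1-HIT, MISS, VC-HIT, L1-HIT, VC-HIT, L1-HIT, VC-HIT, VC-HIT]

  [0] addr=0x38 blk=3 s=1: MISS | VC []
  [1] addr=0x3f blk=3 s=1: L1-HIT | VC []
  [2] addr=0x31 blk=3 s=1: L1-HIT | VC []
  [3] addr=0xdd blk=13 s=1: MISS | VC [3]
  [4] addr=0x3a blk=3 s=1: VC-HIT | VC [13]
  [5] addr=0x3b blk=3 s=1: L1-HIT | VC [13]
  [6] addr=0xd4 blk=13 s=1: VC-HIT | VC [3]
  [7] addr=0xd3 blk=13 s=1: L1-HIT | VC [3]
  [8] addr=0x3d blk=3 s=1: VC-HIT | VC [13]
  [9] addr=0xd6 blk=13 s=1: VC-HIT | VC [3]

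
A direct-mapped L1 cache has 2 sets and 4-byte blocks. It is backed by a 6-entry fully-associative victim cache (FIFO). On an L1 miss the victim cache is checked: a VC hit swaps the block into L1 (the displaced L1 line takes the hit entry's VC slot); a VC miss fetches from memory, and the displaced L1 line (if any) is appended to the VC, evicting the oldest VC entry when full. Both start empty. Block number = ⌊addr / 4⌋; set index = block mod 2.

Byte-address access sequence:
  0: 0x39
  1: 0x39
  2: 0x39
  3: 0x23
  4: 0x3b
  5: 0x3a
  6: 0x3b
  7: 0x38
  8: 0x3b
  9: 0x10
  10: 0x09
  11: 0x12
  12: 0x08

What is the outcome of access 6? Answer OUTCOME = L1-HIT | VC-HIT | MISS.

OUTCOME = L1-HIT

0: 0x39 (blk 14, set 0) → MISS  vc=[]
1: 0x39 (blk 14, set 0) → L1-HIT  vc=[]
2: 0x39 (blk 14, set 0) → L1-HIT  vc=[]
3: 0x23 (blk 8, set 0) → MISS  vc=[14]
4: 0x3b (blk 14, set 0) → VC-HIT  vc=[8]
5: 0x3a (blk 14, set 0) → L1-HIT  vc=[8]
6: 0x3b (blk 14, set 0) → L1-HIT  vc=[8]
7: 0x38 (blk 14, set 0) → L1-HIT  vc=[8]
8: 0x3b (blk 14, set 0) → L1-HIT  vc=[8]
9: 0x10 (blk 4, set 0) → MISS  vc=[8, 14]
10: 0x9 (blk 2, set 0) → MISS  vc=[8, 14, 4]
11: 0x12 (blk 4, set 0) → VC-HIT  vc=[8, 14, 2]
12: 0x8 (blk 2, set 0) → VC-HIT  vc=[8, 14, 4]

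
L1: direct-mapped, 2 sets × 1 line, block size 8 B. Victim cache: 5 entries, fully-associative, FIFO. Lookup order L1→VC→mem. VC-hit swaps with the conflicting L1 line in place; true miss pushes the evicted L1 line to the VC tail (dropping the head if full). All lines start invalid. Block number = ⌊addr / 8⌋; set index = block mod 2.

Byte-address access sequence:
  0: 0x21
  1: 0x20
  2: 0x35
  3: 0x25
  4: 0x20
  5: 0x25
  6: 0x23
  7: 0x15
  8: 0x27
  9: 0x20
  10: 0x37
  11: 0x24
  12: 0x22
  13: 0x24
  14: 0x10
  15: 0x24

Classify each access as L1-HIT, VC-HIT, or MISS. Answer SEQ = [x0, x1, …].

#0 0x21→b4/s0 MISS; vc=[]
#1 0x20→b4/s0 L1-HIT; vc=[]
#2 0x35→b6/s0 MISS; vc=[4]
#3 0x25→b4/s0 VC-HIT; vc=[6]
#4 0x20→b4/s0 L1-HIT; vc=[6]
#5 0x25→b4/s0 L1-HIT; vc=[6]
#6 0x23→b4/s0 L1-HIT; vc=[6]
#7 0x15→b2/s0 MISS; vc=[6,4]
#8 0x27→b4/s0 VC-HIT; vc=[6,2]
#9 0x20→b4/s0 L1-HIT; vc=[6,2]
#10 0x37→b6/s0 VC-HIT; vc=[4,2]
#11 0x24→b4/s0 VC-HIT; vc=[6,2]
#12 0x22→b4/s0 L1-HIT; vc=[6,2]
#13 0x24→b4/s0 L1-HIT; vc=[6,2]
#14 0x10→b2/s0 VC-HIT; vc=[6,4]
#15 0x24→b4/s0 VC-HIT; vc=[6,2]

SEQ = [MISS, L1-HIT, MISS, VC-HIT, L1-HIT, L1-HIT, L1-HIT, MISS, VC-HIT, L1-HIT, VC-HIT, VC-HIT, L1-HIT, L1-HIT, VC-HIT, VC-HIT]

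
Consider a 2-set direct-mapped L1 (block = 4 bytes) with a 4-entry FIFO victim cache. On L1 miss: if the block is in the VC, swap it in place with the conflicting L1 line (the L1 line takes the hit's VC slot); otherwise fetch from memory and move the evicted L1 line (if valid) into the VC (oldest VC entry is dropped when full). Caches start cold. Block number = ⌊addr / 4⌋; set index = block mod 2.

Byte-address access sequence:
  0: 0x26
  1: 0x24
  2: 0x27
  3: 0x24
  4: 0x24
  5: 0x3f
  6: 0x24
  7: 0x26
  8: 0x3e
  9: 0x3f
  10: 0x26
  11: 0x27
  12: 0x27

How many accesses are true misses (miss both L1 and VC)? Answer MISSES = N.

#0 0x26→b9/s1 MISS; vc=[]
#1 0x24→b9/s1 L1-HIT; vc=[]
#2 0x27→b9/s1 L1-HIT; vc=[]
#3 0x24→b9/s1 L1-HIT; vc=[]
#4 0x24→b9/s1 L1-HIT; vc=[]
#5 0x3f→b15/s1 MISS; vc=[9]
#6 0x24→b9/s1 VC-HIT; vc=[15]
#7 0x26→b9/s1 L1-HIT; vc=[15]
#8 0x3e→b15/s1 VC-HIT; vc=[9]
#9 0x3f→b15/s1 L1-HIT; vc=[9]
#10 0x26→b9/s1 VC-HIT; vc=[15]
#11 0x27→b9/s1 L1-HIT; vc=[15]
#12 0x27→b9/s1 L1-HIT; vc=[15]

MISSES = 2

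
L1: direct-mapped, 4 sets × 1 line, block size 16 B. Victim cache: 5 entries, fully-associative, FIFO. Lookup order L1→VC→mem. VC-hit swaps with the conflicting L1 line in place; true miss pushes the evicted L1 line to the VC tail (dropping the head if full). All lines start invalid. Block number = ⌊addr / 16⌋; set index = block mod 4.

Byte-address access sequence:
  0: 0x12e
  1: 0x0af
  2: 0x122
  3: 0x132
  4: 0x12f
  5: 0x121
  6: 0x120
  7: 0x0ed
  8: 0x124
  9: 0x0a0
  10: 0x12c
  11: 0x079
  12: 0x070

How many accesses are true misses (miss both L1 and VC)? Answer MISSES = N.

#0 0x12e→b18/s2 MISS; vc=[]
#1 0xaf→b10/s2 MISS; vc=[18]
#2 0x122→b18/s2 VC-HIT; vc=[10]
#3 0x132→b19/s3 MISS; vc=[10]
#4 0x12f→b18/s2 L1-HIT; vc=[10]
#5 0x121→b18/s2 L1-HIT; vc=[10]
#6 0x120→b18/s2 L1-HIT; vc=[10]
#7 0xed→b14/s2 MISS; vc=[10,18]
#8 0x124→b18/s2 VC-HIT; vc=[10,14]
#9 0xa0→b10/s2 VC-HIT; vc=[18,14]
#10 0x12c→b18/s2 VC-HIT; vc=[10,14]
#11 0x79→b7/s3 MISS; vc=[10,14,19]
#12 0x70→b7/s3 L1-HIT; vc=[10,14,19]

MISSES = 5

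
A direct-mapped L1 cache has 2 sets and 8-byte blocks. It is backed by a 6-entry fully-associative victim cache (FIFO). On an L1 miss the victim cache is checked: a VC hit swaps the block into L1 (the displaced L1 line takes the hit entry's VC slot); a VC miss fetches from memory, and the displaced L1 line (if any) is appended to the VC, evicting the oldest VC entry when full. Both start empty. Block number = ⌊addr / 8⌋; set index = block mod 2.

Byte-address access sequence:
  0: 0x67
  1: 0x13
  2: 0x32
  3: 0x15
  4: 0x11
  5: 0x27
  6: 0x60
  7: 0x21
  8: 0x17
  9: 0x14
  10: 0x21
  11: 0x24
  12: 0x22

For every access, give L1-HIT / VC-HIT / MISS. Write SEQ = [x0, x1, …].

SEQ = [MISS, MISS, MISS, VC-HIT, L1-HIT, MISS, VC-HIT, VC-HIT, VC-HIT, L1-HIT, VC-HIT, L1-HIT, L1-HIT]

  [0] addr=0x67 blk=12 s=0: MISS | VC []
  [1] addr=0x13 blk=2 s=0: MISS | VC [12]
  [2] addr=0x32 blk=6 s=0: MISS | VC [12, 2]
  [3] addr=0x15 blk=2 s=0: VC-HIT | VC [12, 6]
  [4] addr=0x11 blk=2 s=0: L1-HIT | VC [12, 6]
  [5] addr=0x27 blk=4 s=0: MISS | VC [12, 6, 2]
  [6] addr=0x60 blk=12 s=0: VC-HIT | VC [4, 6, 2]
  [7] addr=0x21 blk=4 s=0: VC-HIT | VC [12, 6, 2]
  [8] addr=0x17 blk=2 s=0: VC-HIT | VC [12, 6, 4]
  [9] addr=0x14 blk=2 s=0: L1-HIT | VC [12, 6, 4]
  [10] addr=0x21 blk=4 s=0: VC-HIT | VC [12, 6, 2]
  [11] addr=0x24 blk=4 s=0: L1-HIT | VC [12, 6, 2]
  [12] addr=0x22 blk=4 s=0: L1-HIT | VC [12, 6, 2]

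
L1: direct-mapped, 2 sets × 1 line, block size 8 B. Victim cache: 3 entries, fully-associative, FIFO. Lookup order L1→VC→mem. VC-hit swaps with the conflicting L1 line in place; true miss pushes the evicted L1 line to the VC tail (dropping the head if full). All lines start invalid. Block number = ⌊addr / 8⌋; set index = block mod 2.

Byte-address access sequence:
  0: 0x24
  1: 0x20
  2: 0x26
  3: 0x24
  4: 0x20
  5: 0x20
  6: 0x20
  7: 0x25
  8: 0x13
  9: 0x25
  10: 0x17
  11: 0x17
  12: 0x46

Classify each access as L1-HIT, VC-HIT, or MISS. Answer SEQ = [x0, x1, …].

SEQ = [MISS, L1-HIT, L1-HIT, L1-HIT, L1-HIT, L1-HIT, L1-HIT, L1-HIT, MISS, VC-HIT, VC-HIT, L1-HIT, MISS]

0: 0x24 (blk 4, set 0) → MISS  vc=[]
1: 0x20 (blk 4, set 0) → L1-HIT  vc=[]
2: 0x26 (blk 4, set 0) → L1-HIT  vc=[]
3: 0x24 (blk 4, set 0) → L1-HIT  vc=[]
4: 0x20 (blk 4, set 0) → L1-HIT  vc=[]
5: 0x20 (blk 4, set 0) → L1-HIT  vc=[]
6: 0x20 (blk 4, set 0) → L1-HIT  vc=[]
7: 0x25 (blk 4, set 0) → L1-HIT  vc=[]
8: 0x13 (blk 2, set 0) → MISS  vc=[4]
9: 0x25 (blk 4, set 0) → VC-HIT  vc=[2]
10: 0x17 (blk 2, set 0) → VC-HIT  vc=[4]
11: 0x17 (blk 2, set 0) → L1-HIT  vc=[4]
12: 0x46 (blk 8, set 0) → MISS  vc=[4, 2]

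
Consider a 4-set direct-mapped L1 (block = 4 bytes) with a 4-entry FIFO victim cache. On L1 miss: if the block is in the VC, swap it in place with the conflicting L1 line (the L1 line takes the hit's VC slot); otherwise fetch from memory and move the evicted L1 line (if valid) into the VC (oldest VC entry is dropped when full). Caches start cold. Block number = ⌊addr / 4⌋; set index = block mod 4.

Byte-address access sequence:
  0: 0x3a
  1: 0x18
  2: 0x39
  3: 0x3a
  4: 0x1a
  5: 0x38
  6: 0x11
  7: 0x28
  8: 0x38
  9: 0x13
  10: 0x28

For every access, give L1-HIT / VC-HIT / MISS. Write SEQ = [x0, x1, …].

SEQ = [MISS, MISS, VC-HIT, L1-HIT, VC-HIT, VC-HIT, MISS, MISS, VC-HIT, L1-HIT, VC-HIT]

  [0] addr=0x3a blk=14 s=2: MISS | VC []
  [1] addr=0x18 blk=6 s=2: MISS | VC [14]
  [2] addr=0x39 blk=14 s=2: VC-HIT | VC [6]
  [3] addr=0x3a blk=14 s=2: L1-HIT | VC [6]
  [4] addr=0x1a blk=6 s=2: VC-HIT | VC [14]
  [5] addr=0x38 blk=14 s=2: VC-HIT | VC [6]
  [6] addr=0x11 blk=4 s=0: MISS | VC [6]
  [7] addr=0x28 blk=10 s=2: MISS | VC [6, 14]
  [8] addr=0x38 blk=14 s=2: VC-HIT | VC [6, 10]
  [9] addr=0x13 blk=4 s=0: L1-HIT | VC [6, 10]
  [10] addr=0x28 blk=10 s=2: VC-HIT | VC [6, 14]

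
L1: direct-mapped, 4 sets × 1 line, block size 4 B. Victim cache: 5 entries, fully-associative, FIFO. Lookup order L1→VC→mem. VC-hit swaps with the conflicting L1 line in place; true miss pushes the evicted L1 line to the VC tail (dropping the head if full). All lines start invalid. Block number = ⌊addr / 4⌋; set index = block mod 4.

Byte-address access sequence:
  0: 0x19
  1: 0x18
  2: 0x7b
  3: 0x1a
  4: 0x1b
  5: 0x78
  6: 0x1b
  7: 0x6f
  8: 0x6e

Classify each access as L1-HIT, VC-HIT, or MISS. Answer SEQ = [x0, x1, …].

  [0] addr=0x19 blk=6 s=2: MISS | VC []
  [1] addr=0x18 blk=6 s=2: L1-HIT | VC []
  [2] addr=0x7b blk=30 s=2: MISS | VC [6]
  [3] addr=0x1a blk=6 s=2: VC-HIT | VC [30]
  [4] addr=0x1b blk=6 s=2: L1-HIT | VC [30]
  [5] addr=0x78 blk=30 s=2: VC-HIT | VC [6]
  [6] addr=0x1b blk=6 s=2: VC-HIT | VC [30]
  [7] addr=0x6f blk=27 s=3: MISS | VC [30]
  [8] addr=0x6e blk=27 s=3: L1-HIT | VC [30]

SEQ = [MISS, L1-HIT, MISS, VC-HIT, L1-HIT, VC-HIT, VC-HIT, MISS, L1-HIT]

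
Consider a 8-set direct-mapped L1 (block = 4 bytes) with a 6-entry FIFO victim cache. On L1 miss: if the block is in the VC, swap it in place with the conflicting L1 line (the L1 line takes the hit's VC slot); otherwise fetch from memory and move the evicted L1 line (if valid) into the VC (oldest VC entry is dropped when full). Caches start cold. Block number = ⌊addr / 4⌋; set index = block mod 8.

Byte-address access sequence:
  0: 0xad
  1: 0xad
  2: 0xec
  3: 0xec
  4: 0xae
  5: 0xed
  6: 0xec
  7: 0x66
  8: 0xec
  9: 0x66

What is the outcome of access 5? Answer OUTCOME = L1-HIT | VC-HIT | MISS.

OUTCOME = VC-HIT

#0 0xad→b43/s3 MISS; vc=[]
#1 0xad→b43/s3 L1-HIT; vc=[]
#2 0xec→b59/s3 MISS; vc=[43]
#3 0xec→b59/s3 L1-HIT; vc=[43]
#4 0xae→b43/s3 VC-HIT; vc=[59]
#5 0xed→b59/s3 VC-HIT; vc=[43]
#6 0xec→b59/s3 L1-HIT; vc=[43]
#7 0x66→b25/s1 MISS; vc=[43]
#8 0xec→b59/s3 L1-HIT; vc=[43]
#9 0x66→b25/s1 L1-HIT; vc=[43]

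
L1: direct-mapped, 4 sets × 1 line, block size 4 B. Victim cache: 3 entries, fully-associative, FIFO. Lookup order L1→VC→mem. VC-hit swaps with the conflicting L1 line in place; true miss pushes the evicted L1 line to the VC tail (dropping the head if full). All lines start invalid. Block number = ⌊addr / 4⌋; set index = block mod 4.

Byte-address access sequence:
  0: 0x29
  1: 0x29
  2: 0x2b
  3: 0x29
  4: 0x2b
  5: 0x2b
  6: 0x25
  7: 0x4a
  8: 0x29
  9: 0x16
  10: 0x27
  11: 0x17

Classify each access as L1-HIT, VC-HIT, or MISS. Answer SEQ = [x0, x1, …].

  [0] addr=0x29 blk=10 s=2: MISS | VC []
  [1] addr=0x29 blk=10 s=2: L1-HIT | VC []
  [2] addr=0x2b blk=10 s=2: L1-HIT | VC []
  [3] addr=0x29 blk=10 s=2: L1-HIT | VC []
  [4] addr=0x2b blk=10 s=2: L1-HIT | VC []
  [5] addr=0x2b blk=10 s=2: L1-HIT | VC []
  [6] addr=0x25 blk=9 s=1: MISS | VC []
  [7] addr=0x4a blk=18 s=2: MISS | VC [10]
  [8] addr=0x29 blk=10 s=2: VC-HIT | VC [18]
  [9] addr=0x16 blk=5 s=1: MISS | VC [18, 9]
  [10] addr=0x27 blk=9 s=1: VC-HIT | VC [18, 5]
  [11] addr=0x17 blk=5 s=1: VC-HIT | VC [18, 9]

SEQ = [MISS, L1-HIT, L1-HIT, L1-HIT, L1-HIT, L1-HIT, MISS, MISS, VC-HIT, MISS, VC-HIT, VC-HIT]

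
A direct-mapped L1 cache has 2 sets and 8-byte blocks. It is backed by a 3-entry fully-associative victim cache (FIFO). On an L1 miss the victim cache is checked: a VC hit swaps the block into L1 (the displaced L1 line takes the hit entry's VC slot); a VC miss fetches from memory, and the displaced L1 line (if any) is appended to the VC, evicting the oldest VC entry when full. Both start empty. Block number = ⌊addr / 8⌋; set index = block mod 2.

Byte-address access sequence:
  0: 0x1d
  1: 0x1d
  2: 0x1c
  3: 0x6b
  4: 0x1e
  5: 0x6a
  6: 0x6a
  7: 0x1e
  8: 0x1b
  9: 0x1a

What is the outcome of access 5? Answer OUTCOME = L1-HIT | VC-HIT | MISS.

  [0] addr=0x1d blk=3 s=1: MISS | VC []
  [1] addr=0x1d blk=3 s=1: L1-HIT | VC []
  [2] addr=0x1c blk=3 s=1: L1-HIT | VC []
  [3] addr=0x6b blk=13 s=1: MISS | VC [3]
  [4] addr=0x1e blk=3 s=1: VC-HIT | VC [13]
  [5] addr=0x6a blk=13 s=1: VC-HIT | VC [3]
  [6] addr=0x6a blk=13 s=1: L1-HIT | VC [3]
  [7] addr=0x1e blk=3 s=1: VC-HIT | VC [13]
  [8] addr=0x1b blk=3 s=1: L1-HIT | VC [13]
  [9] addr=0x1a blk=3 s=1: L1-HIT | VC [13]

OUTCOME = VC-HIT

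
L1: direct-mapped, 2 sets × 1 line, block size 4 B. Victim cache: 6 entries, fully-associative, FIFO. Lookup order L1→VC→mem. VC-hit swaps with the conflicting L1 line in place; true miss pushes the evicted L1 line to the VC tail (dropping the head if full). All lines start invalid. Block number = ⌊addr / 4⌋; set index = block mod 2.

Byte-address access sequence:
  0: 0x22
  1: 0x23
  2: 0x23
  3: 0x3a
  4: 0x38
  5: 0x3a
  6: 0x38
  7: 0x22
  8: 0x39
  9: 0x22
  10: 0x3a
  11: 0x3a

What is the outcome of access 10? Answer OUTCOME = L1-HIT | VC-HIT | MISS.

OUTCOME = VC-HIT

#0 0x22→b8/s0 MISS; vc=[]
#1 0x23→b8/s0 L1-HIT; vc=[]
#2 0x23→b8/s0 L1-HIT; vc=[]
#3 0x3a→b14/s0 MISS; vc=[8]
#4 0x38→b14/s0 L1-HIT; vc=[8]
#5 0x3a→b14/s0 L1-HIT; vc=[8]
#6 0x38→b14/s0 L1-HIT; vc=[8]
#7 0x22→b8/s0 VC-HIT; vc=[14]
#8 0x39→b14/s0 VC-HIT; vc=[8]
#9 0x22→b8/s0 VC-HIT; vc=[14]
#10 0x3a→b14/s0 VC-HIT; vc=[8]
#11 0x3a→b14/s0 L1-HIT; vc=[8]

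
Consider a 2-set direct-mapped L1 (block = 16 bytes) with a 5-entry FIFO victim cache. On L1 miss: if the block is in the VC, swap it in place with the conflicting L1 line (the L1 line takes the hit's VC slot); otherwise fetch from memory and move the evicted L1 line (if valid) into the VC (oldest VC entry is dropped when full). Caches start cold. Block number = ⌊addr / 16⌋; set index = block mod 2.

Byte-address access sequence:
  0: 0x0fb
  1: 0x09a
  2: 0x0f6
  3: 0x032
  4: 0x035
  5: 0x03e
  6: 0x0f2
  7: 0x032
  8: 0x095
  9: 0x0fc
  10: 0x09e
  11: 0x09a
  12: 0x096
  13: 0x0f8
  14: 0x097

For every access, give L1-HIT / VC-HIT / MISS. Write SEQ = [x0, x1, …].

SEQ = [MISS, MISS, VC-HIT, MISS, L1-HIT, L1-HIT, VC-HIT, VC-HIT, VC-HIT, VC-HIT, VC-HIT, L1-HIT, L1-HIT, VC-HIT, VC-HIT]

0: 0xfb (blk 15, set 1) → MISS  vc=[]
1: 0x9a (blk 9, set 1) → MISS  vc=[15]
2: 0xf6 (blk 15, set 1) → VC-HIT  vc=[9]
3: 0x32 (blk 3, set 1) → MISS  vc=[9, 15]
4: 0x35 (blk 3, set 1) → L1-HIT  vc=[9, 15]
5: 0x3e (blk 3, set 1) → L1-HIT  vc=[9, 15]
6: 0xf2 (blk 15, set 1) → VC-HIT  vc=[9, 3]
7: 0x32 (blk 3, set 1) → VC-HIT  vc=[9, 15]
8: 0x95 (blk 9, set 1) → VC-HIT  vc=[3, 15]
9: 0xfc (blk 15, set 1) → VC-HIT  vc=[3, 9]
10: 0x9e (blk 9, set 1) → VC-HIT  vc=[3, 15]
11: 0x9a (blk 9, set 1) → L1-HIT  vc=[3, 15]
12: 0x96 (blk 9, set 1) → L1-HIT  vc=[3, 15]
13: 0xf8 (blk 15, set 1) → VC-HIT  vc=[3, 9]
14: 0x97 (blk 9, set 1) → VC-HIT  vc=[3, 15]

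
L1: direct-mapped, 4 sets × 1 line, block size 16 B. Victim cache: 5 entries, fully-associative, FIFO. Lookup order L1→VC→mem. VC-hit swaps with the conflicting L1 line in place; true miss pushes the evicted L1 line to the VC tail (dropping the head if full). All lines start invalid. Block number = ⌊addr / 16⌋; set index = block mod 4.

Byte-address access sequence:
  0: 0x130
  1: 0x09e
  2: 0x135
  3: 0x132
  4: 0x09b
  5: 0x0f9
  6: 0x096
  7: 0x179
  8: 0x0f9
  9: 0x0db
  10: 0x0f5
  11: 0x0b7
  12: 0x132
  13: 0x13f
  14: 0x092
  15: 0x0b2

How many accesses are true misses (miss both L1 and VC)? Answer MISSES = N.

MISSES = 6

#0 0x130→b19/s3 MISS; vc=[]
#1 0x9e→b9/s1 MISS; vc=[]
#2 0x135→b19/s3 L1-HIT; vc=[]
#3 0x132→b19/s3 L1-HIT; vc=[]
#4 0x9b→b9/s1 L1-HIT; vc=[]
#5 0xf9→b15/s3 MISS; vc=[19]
#6 0x96→b9/s1 L1-HIT; vc=[19]
#7 0x179→b23/s3 MISS; vc=[19,15]
#8 0xf9→b15/s3 VC-HIT; vc=[19,23]
#9 0xdb→b13/s1 MISS; vc=[19,23,9]
#10 0xf5→b15/s3 L1-HIT; vc=[19,23,9]
#11 0xb7→b11/s3 MISS; vc=[19,23,9,15]
#12 0x132→b19/s3 VC-HIT; vc=[11,23,9,15]
#13 0x13f→b19/s3 L1-HIT; vc=[11,23,9,15]
#14 0x92→b9/s1 VC-HIT; vc=[11,23,13,15]
#15 0xb2→b11/s3 VC-HIT; vc=[19,23,13,15]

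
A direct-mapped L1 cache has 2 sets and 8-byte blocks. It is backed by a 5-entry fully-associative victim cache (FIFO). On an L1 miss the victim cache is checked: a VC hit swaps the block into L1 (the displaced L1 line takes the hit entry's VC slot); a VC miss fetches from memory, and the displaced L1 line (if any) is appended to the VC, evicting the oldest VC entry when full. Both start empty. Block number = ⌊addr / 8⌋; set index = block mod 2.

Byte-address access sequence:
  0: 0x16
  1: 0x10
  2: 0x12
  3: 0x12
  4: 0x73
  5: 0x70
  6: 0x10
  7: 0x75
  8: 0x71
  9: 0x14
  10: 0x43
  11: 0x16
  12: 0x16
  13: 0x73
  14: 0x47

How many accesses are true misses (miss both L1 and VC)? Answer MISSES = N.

MISSES = 3

  [0] addr=0x16 blk=2 s=0: MISS | VC []
  [1] addr=0x10 blk=2 s=0: L1-HIT | VC []
  [2] addr=0x12 blk=2 s=0: L1-HIT | VC []
  [3] addr=0x12 blk=2 s=0: L1-HIT | VC []
  [4] addr=0x73 blk=14 s=0: MISS | VC [2]
  [5] addr=0x70 blk=14 s=0: L1-HIT | VC [2]
  [6] addr=0x10 blk=2 s=0: VC-HIT | VC [14]
  [7] addr=0x75 blk=14 s=0: VC-HIT | VC [2]
  [8] addr=0x71 blk=14 s=0: L1-HIT | VC [2]
  [9] addr=0x14 blk=2 s=0: VC-HIT | VC [14]
  [10] addr=0x43 blk=8 s=0: MISS | VC [14, 2]
  [11] addr=0x16 blk=2 s=0: VC-HIT | VC [14, 8]
  [12] addr=0x16 blk=2 s=0: L1-HIT | VC [14, 8]
  [13] addr=0x73 blk=14 s=0: VC-HIT | VC [2, 8]
  [14] addr=0x47 blk=8 s=0: VC-HIT | VC [2, 14]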